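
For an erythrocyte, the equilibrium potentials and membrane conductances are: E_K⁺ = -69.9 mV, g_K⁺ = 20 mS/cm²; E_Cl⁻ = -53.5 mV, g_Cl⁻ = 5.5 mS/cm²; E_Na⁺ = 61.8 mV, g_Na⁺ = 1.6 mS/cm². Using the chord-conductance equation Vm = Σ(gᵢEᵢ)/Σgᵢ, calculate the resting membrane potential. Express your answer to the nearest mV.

Σ gᵢEᵢ = 20·(-69.9) + 5.5·(-53.5) + 1.6·(61.8) = -1593.37
Σ gᵢ = 20 + 5.5 + 1.6 = 27.1
Vm = -1593.37 / 27.1 = -58.80 mV

-59 mV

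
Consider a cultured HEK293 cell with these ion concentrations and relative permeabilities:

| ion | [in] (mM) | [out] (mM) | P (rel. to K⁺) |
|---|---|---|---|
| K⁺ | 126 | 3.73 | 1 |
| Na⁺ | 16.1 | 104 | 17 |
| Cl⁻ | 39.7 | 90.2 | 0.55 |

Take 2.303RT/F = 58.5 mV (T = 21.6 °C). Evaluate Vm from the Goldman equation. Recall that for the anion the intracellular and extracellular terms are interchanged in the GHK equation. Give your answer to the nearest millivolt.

Vm = 58.5 · log₁₀[(Σ P·[cation]ₒ + Σ P·[anion]ᵢ) / (Σ P·[cation]ᵢ + Σ P·[anion]ₒ)]
Numerator = 1×3.73 + 17×104 + 0.55×39.7 = 1794
Denominator = 1×126 + 17×16.1 + 0.55×90.2 = 449.3
Vm = 58.5 · log₁₀(3.9918) = 58.5 × (0.6012) = 35.17 mV

35 mV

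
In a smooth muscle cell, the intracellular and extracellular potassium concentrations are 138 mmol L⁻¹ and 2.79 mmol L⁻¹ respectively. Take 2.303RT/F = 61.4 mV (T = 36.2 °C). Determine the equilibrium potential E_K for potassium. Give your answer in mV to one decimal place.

E = (61.4/z) · log₁₀([K⁺]_out/[K⁺]_in) with z = +1.
= (61.4/1) · log₁₀(2.79/138) = 61.40 · log₁₀(0.02022)
= 61.40 · (-1.6943) = -104.03 mV

-104.0 mV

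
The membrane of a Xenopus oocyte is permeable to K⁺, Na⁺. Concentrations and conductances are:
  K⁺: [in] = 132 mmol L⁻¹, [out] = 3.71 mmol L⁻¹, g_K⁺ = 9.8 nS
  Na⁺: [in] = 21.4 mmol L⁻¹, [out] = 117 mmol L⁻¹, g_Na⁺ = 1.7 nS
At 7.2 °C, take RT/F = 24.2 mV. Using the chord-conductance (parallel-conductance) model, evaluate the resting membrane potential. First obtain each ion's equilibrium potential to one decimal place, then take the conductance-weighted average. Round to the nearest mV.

E_K⁺ = (24.2/1)·ln(3.71/132) = -86.4 mV
E_Na⁺ = (24.2/1)·ln(117/21.4) = 41.1 mV
Vm = (Σ gᵢEᵢ)/(Σ gᵢ) = (9.8·-86.4 + 1.7·41.1) / (9.8 + 1.7)
= -776.85 / 11.5 = -67.55 mV

-68 mV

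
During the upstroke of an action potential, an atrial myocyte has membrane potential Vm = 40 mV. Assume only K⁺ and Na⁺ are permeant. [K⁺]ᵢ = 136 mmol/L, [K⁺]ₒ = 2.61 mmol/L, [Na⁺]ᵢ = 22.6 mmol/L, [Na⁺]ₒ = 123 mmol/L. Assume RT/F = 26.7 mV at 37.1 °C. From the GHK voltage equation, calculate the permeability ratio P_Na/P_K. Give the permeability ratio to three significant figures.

Let α = P_Na/P_K. GHK: Vm = 26.7·ln[(Kₒ + α·Naₒ)/(Kᵢ + α·Naᵢ)].
e^(Vm/26.7) = e^(40.0/26.7) = 4.4733
So 4.4733·(Kᵢ + α·Naᵢ) = Kₒ + α·Naₒ → α = (4.4733·136.0 − 2.61) / (123.0 − 4.4733·22.6)
α = (608.4 − 2.61) / (123.0 − 101.1) = 605.8/21.9 = 27.66

27.7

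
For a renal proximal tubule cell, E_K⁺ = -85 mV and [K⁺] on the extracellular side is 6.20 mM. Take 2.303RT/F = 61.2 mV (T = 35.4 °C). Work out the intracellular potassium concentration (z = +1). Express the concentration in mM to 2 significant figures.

150 mM

Nernst: E = (61.2/1) · log₁₀([out]/[in]), so log₁₀([out]/[in]) = -85.0 × 1 / 61.2 = -1.3889.
[out]/[in] = 10^(-1.3889) = 0.04084.
[in] = 6.20 / 0.04084 = 151.8 mM.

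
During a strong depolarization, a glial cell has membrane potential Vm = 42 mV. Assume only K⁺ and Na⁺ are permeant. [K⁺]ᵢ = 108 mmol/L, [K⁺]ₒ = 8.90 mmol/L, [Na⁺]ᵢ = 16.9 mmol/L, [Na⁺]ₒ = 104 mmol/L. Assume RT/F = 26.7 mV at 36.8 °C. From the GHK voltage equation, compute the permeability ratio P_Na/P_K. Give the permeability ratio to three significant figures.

22.7

Let α = P_Na/P_K. GHK: Vm = 26.7·ln[(Kₒ + α·Naₒ)/(Kᵢ + α·Naᵢ)].
e^(Vm/26.7) = e^(42.0/26.7) = 4.8213
So 4.8213·(Kᵢ + α·Naᵢ) = Kₒ + α·Naₒ → α = (4.8213·108.0 − 8.9) / (104.0 − 4.8213·16.9)
α = (520.7 − 8.9) / (104.0 − 81.48) = 511.8/22.52 = 22.73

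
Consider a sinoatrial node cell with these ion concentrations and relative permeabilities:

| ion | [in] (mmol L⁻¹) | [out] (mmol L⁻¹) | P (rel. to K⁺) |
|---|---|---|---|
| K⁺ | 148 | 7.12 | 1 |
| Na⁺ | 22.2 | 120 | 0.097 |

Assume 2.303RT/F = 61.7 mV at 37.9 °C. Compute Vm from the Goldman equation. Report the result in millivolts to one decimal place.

Vm = 61.7 · log₁₀[(Σ P·[cation]ₒ + Σ P·[anion]ᵢ) / (Σ P·[cation]ᵢ + Σ P·[anion]ₒ)]
Numerator = 1×7.12 + 0.097×120 = 18.76
Denominator = 1×148 + 0.097×22.2 = 150.2
Vm = 61.7 · log₁₀(0.12494) = 61.7 × (-0.9033) = -55.73 mV

-55.7 mV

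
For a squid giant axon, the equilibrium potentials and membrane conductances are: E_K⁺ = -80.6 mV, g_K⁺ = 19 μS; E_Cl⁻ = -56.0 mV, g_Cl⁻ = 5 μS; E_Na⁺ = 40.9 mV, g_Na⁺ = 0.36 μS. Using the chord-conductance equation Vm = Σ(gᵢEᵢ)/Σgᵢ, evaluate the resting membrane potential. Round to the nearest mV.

-74 mV

Σ gᵢEᵢ = 19·(-80.6) + 5·(-56.0) + 0.36·(40.9) = -1796.68
Σ gᵢ = 19 + 5 + 0.36 = 24.36
Vm = -1796.68 / 24.36 = -73.76 mV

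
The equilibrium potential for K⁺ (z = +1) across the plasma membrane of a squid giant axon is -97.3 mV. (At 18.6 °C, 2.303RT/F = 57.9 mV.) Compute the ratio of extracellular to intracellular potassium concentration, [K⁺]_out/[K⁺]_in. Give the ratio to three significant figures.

log₁₀([out]/[in]) = E·z/(57.9) = -97.3 × 1 / 57.9 = -1.6805
[out]/[in] = 10^(-1.6805) = 0.02087

0.0209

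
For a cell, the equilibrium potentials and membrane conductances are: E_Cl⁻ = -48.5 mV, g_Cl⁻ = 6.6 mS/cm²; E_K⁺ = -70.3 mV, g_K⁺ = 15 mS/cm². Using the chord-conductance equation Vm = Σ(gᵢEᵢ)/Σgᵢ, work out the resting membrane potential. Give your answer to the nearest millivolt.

Σ gᵢEᵢ = 6.6·(-48.5) + 15·(-70.3) = -1374.60
Σ gᵢ = 6.6 + 15 = 21.6
Vm = -1374.60 / 21.6 = -63.64 mV

-64 mV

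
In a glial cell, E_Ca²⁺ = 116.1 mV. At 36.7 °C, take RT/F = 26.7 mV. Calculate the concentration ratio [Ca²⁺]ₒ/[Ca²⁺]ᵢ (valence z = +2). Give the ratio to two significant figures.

ln([out]/[in]) = E·z/(26.7) = 116.1 × 2 / 26.7 = 8.6966
[out]/[in] = e^(8.6966) = 5983

6000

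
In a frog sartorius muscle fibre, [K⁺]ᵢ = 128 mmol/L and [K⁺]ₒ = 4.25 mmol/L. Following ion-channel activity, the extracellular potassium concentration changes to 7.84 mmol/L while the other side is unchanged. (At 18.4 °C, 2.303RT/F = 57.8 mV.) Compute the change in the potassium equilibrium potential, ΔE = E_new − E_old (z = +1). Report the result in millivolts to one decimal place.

15.4 mV

E_old = (57.8/1)·log₁₀(4.25/128) = -85.48 mV
E_new = (57.8/1)·log₁₀(7.84/128) = -70.11 mV
ΔE = -70.11 − (-85.48) = 15.37 mV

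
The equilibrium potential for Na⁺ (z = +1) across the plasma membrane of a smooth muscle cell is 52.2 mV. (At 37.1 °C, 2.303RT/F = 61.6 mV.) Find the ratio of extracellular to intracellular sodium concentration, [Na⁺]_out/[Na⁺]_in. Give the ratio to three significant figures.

7.04

log₁₀([out]/[in]) = E·z/(61.6) = 52.2 × 1 / 61.6 = 0.8474
[out]/[in] = 10^(0.8474) = 7.037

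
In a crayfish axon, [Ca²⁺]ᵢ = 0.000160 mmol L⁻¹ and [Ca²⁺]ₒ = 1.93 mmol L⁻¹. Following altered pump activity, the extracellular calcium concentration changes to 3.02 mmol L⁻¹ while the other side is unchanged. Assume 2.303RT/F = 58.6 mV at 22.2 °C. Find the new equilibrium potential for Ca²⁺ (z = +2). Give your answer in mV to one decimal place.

After the shift: [Ca²⁺]_out = 3.02, [Ca²⁺]_in = 0.000160 mmol L⁻¹.
E_new = (58.6/2)·log₁₀(3.02/0.000160) = 29.30 · (4.2759) = 125.28 mV

125.3 mV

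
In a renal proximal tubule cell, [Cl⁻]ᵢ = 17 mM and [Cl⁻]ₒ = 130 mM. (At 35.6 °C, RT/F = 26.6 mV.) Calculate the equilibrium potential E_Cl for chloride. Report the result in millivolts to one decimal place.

E = (26.6/z) · ln([Cl⁻]_out/[Cl⁻]_in) with z = -1.
For an anion, dividing by z = -1 reverses the sign.
= (26.6/-1) · ln(130/17) = -26.60 · ln(7.647)
= -26.60 · (2.0343) = -54.11 mV

-54.1 mV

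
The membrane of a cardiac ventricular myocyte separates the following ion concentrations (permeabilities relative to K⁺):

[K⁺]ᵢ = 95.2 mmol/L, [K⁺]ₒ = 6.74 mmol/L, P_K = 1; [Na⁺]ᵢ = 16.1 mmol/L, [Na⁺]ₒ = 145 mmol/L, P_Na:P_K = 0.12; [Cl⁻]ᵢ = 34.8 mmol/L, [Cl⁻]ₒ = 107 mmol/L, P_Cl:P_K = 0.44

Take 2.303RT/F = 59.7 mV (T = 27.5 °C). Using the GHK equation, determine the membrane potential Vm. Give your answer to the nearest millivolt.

-34 mV

Vm = 59.7 · log₁₀[(Σ P·[cation]ₒ + Σ P·[anion]ᵢ) / (Σ P·[cation]ᵢ + Σ P·[anion]ₒ)]
Numerator = 1×6.74 + 0.12×145 + 0.44×34.8 = 39.45
Denominator = 1×95.2 + 0.12×16.1 + 0.44×107 = 144.2
Vm = 59.7 · log₁₀(0.27357) = 59.7 × (-0.5629) = -33.61 mV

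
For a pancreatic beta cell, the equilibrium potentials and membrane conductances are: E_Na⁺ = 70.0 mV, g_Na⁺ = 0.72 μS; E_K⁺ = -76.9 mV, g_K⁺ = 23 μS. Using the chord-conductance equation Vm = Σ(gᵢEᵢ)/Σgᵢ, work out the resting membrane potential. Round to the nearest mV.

-72 mV

Σ gᵢEᵢ = 0.72·(70.0) + 23·(-76.9) = -1718.30
Σ gᵢ = 0.72 + 23 = 23.72
Vm = -1718.30 / 23.72 = -72.44 mV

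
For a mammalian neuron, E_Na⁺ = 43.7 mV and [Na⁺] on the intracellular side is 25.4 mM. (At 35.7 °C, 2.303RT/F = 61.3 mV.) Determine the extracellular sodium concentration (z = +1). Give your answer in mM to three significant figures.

Nernst: E = (61.3/1) · log₁₀([out]/[in]), so log₁₀([out]/[in]) = 43.7 × 1 / 61.3 = 0.7129.
[out]/[in] = 10^(0.7129) = 5.163.
[out] = 5.163 × 25.4 = 131.1 mM.

131 mM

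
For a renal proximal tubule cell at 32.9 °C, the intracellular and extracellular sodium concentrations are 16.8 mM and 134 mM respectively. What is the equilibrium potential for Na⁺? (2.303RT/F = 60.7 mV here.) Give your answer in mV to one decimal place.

E = (60.7/z) · log₁₀([Na⁺]_out/[Na⁺]_in) with z = +1.
= (60.7/1) · log₁₀(134/16.8) = 60.70 · log₁₀(7.976)
= 60.70 · (0.9018) = 54.74 mV

54.7 mV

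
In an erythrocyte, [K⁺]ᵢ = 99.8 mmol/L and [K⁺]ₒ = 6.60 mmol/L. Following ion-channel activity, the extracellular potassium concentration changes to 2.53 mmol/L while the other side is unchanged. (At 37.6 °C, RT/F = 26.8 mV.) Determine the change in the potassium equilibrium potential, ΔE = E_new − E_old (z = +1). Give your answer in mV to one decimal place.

E_old = (26.8/1)·ln(6.60/99.8) = -72.79 mV
E_new = (26.8/1)·ln(2.53/99.8) = -98.49 mV
ΔE = -98.49 − (-72.79) = -25.70 mV

-25.7 mV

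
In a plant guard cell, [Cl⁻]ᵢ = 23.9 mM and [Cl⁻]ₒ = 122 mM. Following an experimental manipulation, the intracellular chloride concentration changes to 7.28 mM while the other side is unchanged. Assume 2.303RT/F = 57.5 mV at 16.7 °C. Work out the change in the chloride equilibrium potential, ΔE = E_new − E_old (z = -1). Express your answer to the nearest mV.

E_old = (57.5/-1)·log₁₀(122/23.9) = -40.71 mV
E_new = (57.5/-1)·log₁₀(122/7.28) = -70.39 mV
ΔE = -70.39 − (-40.71) = -29.69 mV

-30 mV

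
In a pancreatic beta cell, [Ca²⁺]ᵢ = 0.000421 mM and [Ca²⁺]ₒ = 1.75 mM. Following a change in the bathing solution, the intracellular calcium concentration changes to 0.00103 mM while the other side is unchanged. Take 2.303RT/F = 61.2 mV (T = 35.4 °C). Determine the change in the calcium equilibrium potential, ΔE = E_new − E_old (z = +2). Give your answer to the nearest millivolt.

E_old = (61.2/2)·log₁₀(1.75/0.000421) = 110.73 mV
E_new = (61.2/2)·log₁₀(1.75/0.00103) = 98.84 mV
ΔE = 98.84 − (110.73) = -11.89 mV

-12 mV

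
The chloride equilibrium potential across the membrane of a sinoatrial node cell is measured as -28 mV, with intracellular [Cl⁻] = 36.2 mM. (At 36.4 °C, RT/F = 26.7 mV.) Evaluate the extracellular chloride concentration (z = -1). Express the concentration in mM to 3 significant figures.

Nernst: E = (26.7/-1) · ln([out]/[in]), so ln([out]/[in]) = -28.0 × -1 / 26.7 = 1.0487.
[out]/[in] = e^(1.0487) = 2.854.
[out] = 2.854 × 36.2 = 103.3 mM.

103 mM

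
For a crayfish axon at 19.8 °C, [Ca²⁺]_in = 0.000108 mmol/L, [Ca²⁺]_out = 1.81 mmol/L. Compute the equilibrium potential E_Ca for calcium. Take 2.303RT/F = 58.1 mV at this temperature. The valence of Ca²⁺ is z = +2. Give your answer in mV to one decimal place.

122.7 mV

E = (58.1/z) · log₁₀([Ca²⁺]_out/[Ca²⁺]_in) with z = +2.
= (58.1/2) · log₁₀(1.81/0.000108) = 29.05 · log₁₀(1.676e+04)
= 29.05 · (4.2243) = 122.71 mV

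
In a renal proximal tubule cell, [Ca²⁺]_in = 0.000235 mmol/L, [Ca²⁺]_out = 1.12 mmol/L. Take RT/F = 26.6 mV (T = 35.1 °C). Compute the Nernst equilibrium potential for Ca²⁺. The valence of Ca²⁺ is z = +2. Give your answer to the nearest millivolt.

113 mV

E = (26.6/z) · ln([Ca²⁺]_out/[Ca²⁺]_in) with z = +2.
= (26.6/2) · ln(1.12/0.000235) = 13.30 · ln(4766)
= 13.30 · (8.4693) = 112.64 mV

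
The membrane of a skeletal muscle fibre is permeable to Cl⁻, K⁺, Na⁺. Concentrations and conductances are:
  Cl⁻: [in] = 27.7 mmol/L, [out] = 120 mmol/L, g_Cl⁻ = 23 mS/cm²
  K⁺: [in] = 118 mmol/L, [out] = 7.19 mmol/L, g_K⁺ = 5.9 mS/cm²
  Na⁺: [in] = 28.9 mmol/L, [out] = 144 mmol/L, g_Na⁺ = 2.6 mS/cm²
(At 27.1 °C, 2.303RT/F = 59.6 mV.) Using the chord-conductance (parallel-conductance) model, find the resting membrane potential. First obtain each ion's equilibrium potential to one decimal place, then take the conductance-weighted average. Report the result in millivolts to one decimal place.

-37.8 mV

E_Cl⁻ = (59.6/-1)·log₁₀(120/27.7) = -37.9 mV
E_K⁺ = (59.6/1)·log₁₀(7.19/118) = -72.4 mV
E_Na⁺ = (59.6/1)·log₁₀(144/28.9) = 41.6 mV
Vm = (Σ gᵢEᵢ)/(Σ gᵢ) = (23·-37.9 + 5.9·-72.4 + 2.6·41.6) / (23 + 5.9 + 2.6)
= -1190.70 / 31.5 = -37.80 mV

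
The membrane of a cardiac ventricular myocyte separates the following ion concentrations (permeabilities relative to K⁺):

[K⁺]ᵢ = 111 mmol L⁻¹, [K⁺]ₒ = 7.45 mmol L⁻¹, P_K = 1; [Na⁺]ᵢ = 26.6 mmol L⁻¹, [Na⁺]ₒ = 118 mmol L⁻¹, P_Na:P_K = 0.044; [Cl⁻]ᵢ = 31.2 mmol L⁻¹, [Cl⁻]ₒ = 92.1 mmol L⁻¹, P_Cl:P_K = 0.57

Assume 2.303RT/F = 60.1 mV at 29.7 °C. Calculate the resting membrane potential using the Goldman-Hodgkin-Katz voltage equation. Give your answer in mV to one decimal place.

-44.1 mV

Vm = 60.1 · log₁₀[(Σ P·[cation]ₒ + Σ P·[anion]ᵢ) / (Σ P·[cation]ᵢ + Σ P·[anion]ₒ)]
Numerator = 1×7.45 + 0.044×118 + 0.57×31.2 = 30.43
Denominator = 1×111 + 0.044×26.6 + 0.57×92.1 = 164.7
Vm = 60.1 · log₁₀(0.18477) = 60.1 × (-0.7334) = -44.08 mV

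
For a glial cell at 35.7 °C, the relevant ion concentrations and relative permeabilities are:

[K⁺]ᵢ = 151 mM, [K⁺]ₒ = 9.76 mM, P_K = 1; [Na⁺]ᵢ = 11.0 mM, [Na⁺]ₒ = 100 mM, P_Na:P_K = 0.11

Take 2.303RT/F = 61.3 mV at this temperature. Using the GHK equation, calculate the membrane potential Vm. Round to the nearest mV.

-53 mV

Vm = 61.3 · log₁₀[(Σ P·[cation]ₒ + Σ P·[anion]ᵢ) / (Σ P·[cation]ᵢ + Σ P·[anion]ₒ)]
Numerator = 1×9.76 + 0.11×100 = 20.76
Denominator = 1×151 + 0.11×11.0 = 152.2
Vm = 61.3 · log₁₀(0.13639) = 61.3 × (-0.8652) = -53.04 mV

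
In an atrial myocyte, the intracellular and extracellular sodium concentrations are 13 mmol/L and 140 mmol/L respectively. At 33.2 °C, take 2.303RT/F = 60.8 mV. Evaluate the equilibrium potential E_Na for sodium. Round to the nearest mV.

E = (60.8/z) · log₁₀([Na⁺]_out/[Na⁺]_in) with z = +1.
= (60.8/1) · log₁₀(140/13) = 60.80 · log₁₀(10.77)
= 60.80 · (1.0322) = 62.76 mV

63 mV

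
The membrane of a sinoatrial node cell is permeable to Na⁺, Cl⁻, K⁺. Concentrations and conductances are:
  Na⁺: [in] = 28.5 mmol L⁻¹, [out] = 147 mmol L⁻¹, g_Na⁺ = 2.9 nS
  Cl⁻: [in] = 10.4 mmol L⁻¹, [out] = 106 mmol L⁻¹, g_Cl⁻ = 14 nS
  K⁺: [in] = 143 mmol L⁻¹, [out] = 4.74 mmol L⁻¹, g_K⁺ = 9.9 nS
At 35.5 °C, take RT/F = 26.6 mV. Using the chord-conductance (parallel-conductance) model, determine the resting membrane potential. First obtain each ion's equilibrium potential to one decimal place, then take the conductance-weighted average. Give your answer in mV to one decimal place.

E_Na⁺ = (26.6/1)·ln(147/28.5) = 43.6 mV
E_Cl⁻ = (26.6/-1)·ln(106/10.4) = -61.8 mV
E_K⁺ = (26.6/1)·ln(4.74/143) = -90.6 mV
Vm = (Σ gᵢEᵢ)/(Σ gᵢ) = (2.9·43.6 + 14·-61.8 + 9.9·-90.6) / (2.9 + 14 + 9.9)
= -1635.70 / 26.8 = -61.03 mV

-61.0 mV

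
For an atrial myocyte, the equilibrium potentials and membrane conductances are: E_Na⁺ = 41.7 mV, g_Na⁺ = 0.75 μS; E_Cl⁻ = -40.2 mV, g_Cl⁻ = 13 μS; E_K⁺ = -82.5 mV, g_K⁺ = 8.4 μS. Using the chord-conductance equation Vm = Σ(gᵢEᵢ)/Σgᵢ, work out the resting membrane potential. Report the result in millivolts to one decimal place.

-53.5 mV

Σ gᵢEᵢ = 0.75·(41.7) + 13·(-40.2) + 8.4·(-82.5) = -1184.33
Σ gᵢ = 0.75 + 13 + 8.4 = 22.15
Vm = -1184.33 / 22.15 = -53.47 mV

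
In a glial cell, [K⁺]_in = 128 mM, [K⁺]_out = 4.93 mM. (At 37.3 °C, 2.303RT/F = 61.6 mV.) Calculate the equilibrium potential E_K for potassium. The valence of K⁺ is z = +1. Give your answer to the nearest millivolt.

-87 mV

E = (61.6/z) · log₁₀([K⁺]_out/[K⁺]_in) with z = +1.
= (61.6/1) · log₁₀(4.93/128) = 61.60 · log₁₀(0.03852)
= 61.60 · (-1.4144) = -87.12 mV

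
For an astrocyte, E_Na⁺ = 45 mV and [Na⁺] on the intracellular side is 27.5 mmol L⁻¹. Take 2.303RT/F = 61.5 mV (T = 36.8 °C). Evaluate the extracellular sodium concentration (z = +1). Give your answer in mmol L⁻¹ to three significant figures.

148 mmol L⁻¹

Nernst: E = (61.5/1) · log₁₀([out]/[in]), so log₁₀([out]/[in]) = 45.0 × 1 / 61.5 = 0.7317.
[out]/[in] = 10^(0.7317) = 5.391.
[out] = 5.391 × 27.5 = 148.3 mmol L⁻¹.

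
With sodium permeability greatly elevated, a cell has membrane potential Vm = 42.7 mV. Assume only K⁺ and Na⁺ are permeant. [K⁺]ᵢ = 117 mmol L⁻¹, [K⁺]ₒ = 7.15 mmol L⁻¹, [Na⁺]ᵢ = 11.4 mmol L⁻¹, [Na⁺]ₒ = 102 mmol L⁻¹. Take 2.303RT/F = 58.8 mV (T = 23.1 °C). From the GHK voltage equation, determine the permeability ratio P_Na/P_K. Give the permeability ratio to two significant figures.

15

Let α = P_Na/P_K. GHK: Vm = 58.8·log₁₀[(Kₒ + α·Naₒ)/(Kᵢ + α·Naᵢ)].
10^(Vm/58.8) = 10^(42.7/58.8) = 5.3234
So 5.3234·(Kᵢ + α·Naᵢ) = Kₒ + α·Naₒ → α = (5.3234·117.0 − 7.15) / (102.0 − 5.3234·11.4)
α = (622.8 − 7.15) / (102.0 − 60.69) = 615.7/41.31 = 14.9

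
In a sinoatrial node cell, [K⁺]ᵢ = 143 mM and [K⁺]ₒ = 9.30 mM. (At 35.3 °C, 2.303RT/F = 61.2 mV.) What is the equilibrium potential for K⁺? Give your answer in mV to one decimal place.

E = (61.2/z) · log₁₀([K⁺]_out/[K⁺]_in) with z = +1.
= (61.2/1) · log₁₀(9.30/143) = 61.20 · log₁₀(0.06503)
= 61.20 · (-1.1869) = -72.64 mV

-72.6 mV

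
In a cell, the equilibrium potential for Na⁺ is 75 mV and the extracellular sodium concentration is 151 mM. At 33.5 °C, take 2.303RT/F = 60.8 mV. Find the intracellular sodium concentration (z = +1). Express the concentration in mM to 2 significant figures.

8.8 mM

Nernst: E = (60.8/1) · log₁₀([out]/[in]), so log₁₀([out]/[in]) = 75.0 × 1 / 60.8 = 1.2336.
[out]/[in] = 10^(1.2336) = 17.12.
[in] = 151 / 17.12 = 8.819 mM.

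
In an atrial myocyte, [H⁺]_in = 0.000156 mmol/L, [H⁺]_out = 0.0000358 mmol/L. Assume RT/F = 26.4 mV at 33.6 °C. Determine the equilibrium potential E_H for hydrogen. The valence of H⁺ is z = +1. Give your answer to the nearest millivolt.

E = (26.4/z) · ln([H⁺]_out/[H⁺]_in) with z = +1.
= (26.4/1) · ln(0.0000358/0.000156) = 26.40 · ln(0.2295)
= 26.40 · (-1.4719) = -38.86 mV

-39 mV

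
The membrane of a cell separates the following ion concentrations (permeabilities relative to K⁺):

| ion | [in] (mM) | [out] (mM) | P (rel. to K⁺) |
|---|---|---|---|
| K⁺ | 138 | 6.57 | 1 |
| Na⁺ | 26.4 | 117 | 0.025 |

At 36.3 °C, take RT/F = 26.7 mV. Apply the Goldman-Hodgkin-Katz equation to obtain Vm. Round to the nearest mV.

Vm = 26.7 · ln[(Σ P·[cation]ₒ + Σ P·[anion]ᵢ) / (Σ P·[cation]ᵢ + Σ P·[anion]ₒ)]
Numerator = 1×6.57 + 0.025×117 = 9.495
Denominator = 1×138 + 0.025×26.4 = 138.7
Vm = 26.7 · ln(0.068477) = 26.7 × (-2.6813) = -71.59 mV

-72 mV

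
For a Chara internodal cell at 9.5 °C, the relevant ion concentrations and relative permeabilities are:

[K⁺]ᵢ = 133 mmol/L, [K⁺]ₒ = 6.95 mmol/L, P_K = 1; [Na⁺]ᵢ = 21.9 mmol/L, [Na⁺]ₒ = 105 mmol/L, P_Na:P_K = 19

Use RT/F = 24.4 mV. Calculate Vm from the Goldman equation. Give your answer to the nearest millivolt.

32 mV

Vm = 24.4 · ln[(Σ P·[cation]ₒ + Σ P·[anion]ᵢ) / (Σ P·[cation]ᵢ + Σ P·[anion]ₒ)]
Numerator = 1×6.95 + 19×105 = 2002
Denominator = 1×133 + 19×21.9 = 549.1
Vm = 24.4 · ln(3.6459) = 24.4 × (1.2936) = 31.56 mV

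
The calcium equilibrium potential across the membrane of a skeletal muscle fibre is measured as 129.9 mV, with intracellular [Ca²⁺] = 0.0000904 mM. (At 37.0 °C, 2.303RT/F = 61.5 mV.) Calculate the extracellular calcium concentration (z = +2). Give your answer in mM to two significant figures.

1.5 mM

Nernst: E = (61.5/2) · log₁₀([out]/[in]), so log₁₀([out]/[in]) = 129.9 × 2 / 61.5 = 4.2244.
[out]/[in] = 10^(4.2244) = 1.676e+04.
[out] = 1.676e+04 × 0.0000904 = 1.516 mM.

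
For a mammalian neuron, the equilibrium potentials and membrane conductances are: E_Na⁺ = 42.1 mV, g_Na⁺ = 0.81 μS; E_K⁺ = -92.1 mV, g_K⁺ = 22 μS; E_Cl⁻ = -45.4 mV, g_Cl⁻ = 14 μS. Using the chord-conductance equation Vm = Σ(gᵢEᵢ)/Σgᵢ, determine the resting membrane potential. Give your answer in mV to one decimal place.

Σ gᵢEᵢ = 0.81·(42.1) + 22·(-92.1) + 14·(-45.4) = -2627.70
Σ gᵢ = 0.81 + 22 + 14 = 36.81
Vm = -2627.70 / 36.81 = -71.39 mV

-71.4 mV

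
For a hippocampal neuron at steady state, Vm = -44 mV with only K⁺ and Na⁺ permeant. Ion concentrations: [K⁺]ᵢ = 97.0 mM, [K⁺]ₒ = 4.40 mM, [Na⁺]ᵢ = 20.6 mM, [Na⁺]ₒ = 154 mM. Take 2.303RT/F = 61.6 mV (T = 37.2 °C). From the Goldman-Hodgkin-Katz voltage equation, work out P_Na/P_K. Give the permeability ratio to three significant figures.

0.0955

Let α = P_Na/P_K. GHK: Vm = 61.6·log₁₀[(Kₒ + α·Naₒ)/(Kᵢ + α·Naᵢ)].
10^(Vm/61.6) = 10^(-44.0/61.6) = 0.19307
So 0.19307·(Kᵢ + α·Naᵢ) = Kₒ + α·Naₒ → α = (0.19307·97.0 − 4.4) / (154.0 − 0.19307·20.6)
α = (18.73 − 4.4) / (154.0 − 3.977) = 14.33/150 = 0.0955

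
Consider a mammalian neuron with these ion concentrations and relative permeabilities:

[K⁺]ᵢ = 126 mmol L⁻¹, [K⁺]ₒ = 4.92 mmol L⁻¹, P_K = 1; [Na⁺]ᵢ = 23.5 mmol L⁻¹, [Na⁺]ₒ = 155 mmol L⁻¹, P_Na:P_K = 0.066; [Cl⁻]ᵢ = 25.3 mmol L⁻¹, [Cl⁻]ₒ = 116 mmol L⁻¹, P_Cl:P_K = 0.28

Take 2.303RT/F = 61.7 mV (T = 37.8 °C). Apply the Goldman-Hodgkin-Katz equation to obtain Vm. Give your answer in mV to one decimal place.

-52.9 mV

Vm = 61.7 · log₁₀[(Σ P·[cation]ₒ + Σ P·[anion]ᵢ) / (Σ P·[cation]ᵢ + Σ P·[anion]ₒ)]
Numerator = 1×4.92 + 0.066×155 + 0.28×25.3 = 22.23
Denominator = 1×126 + 0.066×23.5 + 0.28×116 = 160
Vm = 61.7 · log₁₀(0.13894) = 61.7 × (-0.8572) = -52.89 mV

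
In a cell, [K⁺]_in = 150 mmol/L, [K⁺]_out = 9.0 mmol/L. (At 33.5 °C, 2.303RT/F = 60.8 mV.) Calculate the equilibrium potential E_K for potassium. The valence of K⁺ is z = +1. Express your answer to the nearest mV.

-74 mV

E = (60.8/z) · log₁₀([K⁺]_out/[K⁺]_in) with z = +1.
= (60.8/1) · log₁₀(9.0/150) = 60.80 · log₁₀(0.06)
= 60.80 · (-1.2218) = -74.29 mV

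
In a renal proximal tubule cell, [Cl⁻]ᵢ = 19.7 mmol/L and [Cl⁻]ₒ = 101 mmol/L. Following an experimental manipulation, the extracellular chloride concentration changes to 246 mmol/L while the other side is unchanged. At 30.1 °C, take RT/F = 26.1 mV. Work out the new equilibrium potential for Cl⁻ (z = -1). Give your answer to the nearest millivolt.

After the shift: [Cl⁻]_out = 246, [Cl⁻]_in = 19.7 mmol/L.
E_new = (26.1/-1)·ln(246/19.7) = -26.10 · (2.5247) = -65.90 mV

-66 mV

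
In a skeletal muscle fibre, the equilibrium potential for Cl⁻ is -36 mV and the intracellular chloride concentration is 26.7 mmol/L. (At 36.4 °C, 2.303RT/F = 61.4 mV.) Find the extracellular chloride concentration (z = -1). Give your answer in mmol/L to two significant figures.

100 mmol/L

Nernst: E = (61.4/-1) · log₁₀([out]/[in]), so log₁₀([out]/[in]) = -36.0 × -1 / 61.4 = 0.5863.
[out]/[in] = 10^(0.5863) = 3.858.
[out] = 3.858 × 26.7 = 103 mmol/L.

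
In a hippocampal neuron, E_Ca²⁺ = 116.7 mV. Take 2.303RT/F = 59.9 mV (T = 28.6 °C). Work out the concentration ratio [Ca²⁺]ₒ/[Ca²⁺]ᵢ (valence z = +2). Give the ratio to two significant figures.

7900

log₁₀([out]/[in]) = E·z/(59.9) = 116.7 × 2 / 59.9 = 3.8965
[out]/[in] = 10^(3.8965) = 7879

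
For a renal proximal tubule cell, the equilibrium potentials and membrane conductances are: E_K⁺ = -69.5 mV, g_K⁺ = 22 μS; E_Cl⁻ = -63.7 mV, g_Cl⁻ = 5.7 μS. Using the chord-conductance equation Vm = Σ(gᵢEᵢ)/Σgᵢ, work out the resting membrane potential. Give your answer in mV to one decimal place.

Σ gᵢEᵢ = 22·(-69.5) + 5.7·(-63.7) = -1892.09
Σ gᵢ = 22 + 5.7 = 27.7
Vm = -1892.09 / 27.7 = -68.31 mV

-68.3 mV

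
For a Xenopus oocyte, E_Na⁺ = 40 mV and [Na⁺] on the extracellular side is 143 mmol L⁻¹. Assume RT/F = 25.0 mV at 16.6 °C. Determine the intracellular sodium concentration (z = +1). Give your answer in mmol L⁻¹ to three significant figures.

Nernst: E = (25.0/1) · ln([out]/[in]), so ln([out]/[in]) = 40.0 × 1 / 25.0 = 1.6000.
[out]/[in] = e^(1.6000) = 4.953.
[in] = 143 / 4.953 = 28.87 mmol L⁻¹.

28.9 mmol L⁻¹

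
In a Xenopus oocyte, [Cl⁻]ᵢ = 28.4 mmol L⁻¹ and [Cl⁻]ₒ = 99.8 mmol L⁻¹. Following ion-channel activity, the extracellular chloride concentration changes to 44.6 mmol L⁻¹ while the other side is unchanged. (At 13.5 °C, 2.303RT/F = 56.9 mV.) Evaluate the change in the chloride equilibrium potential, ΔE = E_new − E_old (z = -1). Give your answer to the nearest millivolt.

20 mV

E_old = (56.9/-1)·log₁₀(99.8/28.4) = -31.06 mV
E_new = (56.9/-1)·log₁₀(44.6/28.4) = -11.15 mV
ΔE = -11.15 − (-31.06) = 19.90 mV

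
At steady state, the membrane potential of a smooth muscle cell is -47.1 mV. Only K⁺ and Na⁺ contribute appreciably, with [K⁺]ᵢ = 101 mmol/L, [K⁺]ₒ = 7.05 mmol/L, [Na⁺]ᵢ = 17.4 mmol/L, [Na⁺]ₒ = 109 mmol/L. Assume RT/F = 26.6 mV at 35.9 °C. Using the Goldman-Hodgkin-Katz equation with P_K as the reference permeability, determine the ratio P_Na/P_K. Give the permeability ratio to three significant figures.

Let α = P_Na/P_K. GHK: Vm = 26.6·ln[(Kₒ + α·Naₒ)/(Kᵢ + α·Naᵢ)].
e^(Vm/26.6) = e^(-47.1/26.6) = 0.17022
So 0.17022·(Kᵢ + α·Naᵢ) = Kₒ + α·Naₒ → α = (0.17022·101.0 − 7.05) / (109.0 − 0.17022·17.4)
α = (17.19 − 7.05) / (109.0 − 2.962) = 10.14/106 = 0.09564

0.0956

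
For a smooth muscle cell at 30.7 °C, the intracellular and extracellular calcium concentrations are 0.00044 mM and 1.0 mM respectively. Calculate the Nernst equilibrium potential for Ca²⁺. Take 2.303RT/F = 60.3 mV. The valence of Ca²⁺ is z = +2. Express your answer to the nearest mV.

E = (60.3/z) · log₁₀([Ca²⁺]_out/[Ca²⁺]_in) with z = +2.
= (60.3/2) · log₁₀(1.0/0.00044) = 30.15 · log₁₀(2273)
= 30.15 · (3.3565) = 101.20 mV

101 mV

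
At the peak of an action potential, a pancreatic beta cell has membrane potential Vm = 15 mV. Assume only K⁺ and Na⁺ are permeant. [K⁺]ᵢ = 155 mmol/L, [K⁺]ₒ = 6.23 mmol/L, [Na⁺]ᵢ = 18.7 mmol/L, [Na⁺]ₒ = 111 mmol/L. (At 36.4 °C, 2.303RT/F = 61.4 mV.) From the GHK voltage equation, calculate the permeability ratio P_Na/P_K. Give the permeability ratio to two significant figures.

Let α = P_Na/P_K. GHK: Vm = 61.4·log₁₀[(Kₒ + α·Naₒ)/(Kᵢ + α·Naᵢ)].
10^(Vm/61.4) = 10^(15.0/61.4) = 1.7551
So 1.7551·(Kᵢ + α·Naᵢ) = Kₒ + α·Naₒ → α = (1.7551·155.0 − 6.23) / (111.0 − 1.7551·18.7)
α = (272 − 6.23) / (111.0 − 32.82) = 265.8/78.18 = 3.4

3.4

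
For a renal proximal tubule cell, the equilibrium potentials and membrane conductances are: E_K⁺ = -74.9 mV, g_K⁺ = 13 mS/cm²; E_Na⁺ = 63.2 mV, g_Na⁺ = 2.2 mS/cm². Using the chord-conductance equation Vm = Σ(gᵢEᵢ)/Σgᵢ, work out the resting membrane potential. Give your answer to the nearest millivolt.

-55 mV

Σ gᵢEᵢ = 13·(-74.9) + 2.2·(63.2) = -834.66
Σ gᵢ = 13 + 2.2 = 15.2
Vm = -834.66 / 15.2 = -54.91 mV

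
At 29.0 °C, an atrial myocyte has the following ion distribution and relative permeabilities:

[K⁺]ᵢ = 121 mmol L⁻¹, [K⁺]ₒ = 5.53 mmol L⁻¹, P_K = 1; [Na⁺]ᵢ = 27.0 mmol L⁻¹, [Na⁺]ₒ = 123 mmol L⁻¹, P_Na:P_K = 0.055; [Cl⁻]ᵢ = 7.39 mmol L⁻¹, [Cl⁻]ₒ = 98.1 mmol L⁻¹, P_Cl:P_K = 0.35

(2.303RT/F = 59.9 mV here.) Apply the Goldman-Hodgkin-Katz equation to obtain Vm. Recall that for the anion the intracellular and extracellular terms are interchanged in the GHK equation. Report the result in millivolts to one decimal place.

Vm = 59.9 · log₁₀[(Σ P·[cation]ₒ + Σ P·[anion]ᵢ) / (Σ P·[cation]ᵢ + Σ P·[anion]ₒ)]
Numerator = 1×5.53 + 0.055×123 + 0.35×7.39 = 14.88
Denominator = 1×121 + 0.055×27.0 + 0.35×98.1 = 156.8
Vm = 59.9 · log₁₀(0.094895) = 59.9 × (-1.0228) = -61.26 mV

-61.3 mV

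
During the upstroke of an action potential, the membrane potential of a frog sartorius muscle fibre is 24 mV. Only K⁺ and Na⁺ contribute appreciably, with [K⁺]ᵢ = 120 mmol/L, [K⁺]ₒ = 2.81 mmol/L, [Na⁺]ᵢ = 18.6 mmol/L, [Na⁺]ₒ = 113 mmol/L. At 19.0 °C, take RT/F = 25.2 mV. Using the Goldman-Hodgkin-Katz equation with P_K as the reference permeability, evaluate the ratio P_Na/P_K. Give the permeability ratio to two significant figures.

4.8

Let α = P_Na/P_K. GHK: Vm = 25.2·ln[(Kₒ + α·Naₒ)/(Kᵢ + α·Naᵢ)].
e^(Vm/25.2) = e^(24.0/25.2) = 2.5919
So 2.5919·(Kᵢ + α·Naᵢ) = Kₒ + α·Naₒ → α = (2.5919·120.0 − 2.81) / (113.0 − 2.5919·18.6)
α = (311 − 2.81) / (113.0 − 48.21) = 308.2/64.79 = 4.757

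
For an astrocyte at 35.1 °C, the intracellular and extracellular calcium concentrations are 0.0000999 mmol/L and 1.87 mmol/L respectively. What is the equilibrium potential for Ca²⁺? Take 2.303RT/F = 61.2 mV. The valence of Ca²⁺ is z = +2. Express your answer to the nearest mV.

E = (61.2/z) · log₁₀([Ca²⁺]_out/[Ca²⁺]_in) with z = +2.
= (61.2/2) · log₁₀(1.87/0.0000999) = 30.60 · log₁₀(1.872e+04)
= 30.60 · (4.2723) = 130.73 mV

131 mV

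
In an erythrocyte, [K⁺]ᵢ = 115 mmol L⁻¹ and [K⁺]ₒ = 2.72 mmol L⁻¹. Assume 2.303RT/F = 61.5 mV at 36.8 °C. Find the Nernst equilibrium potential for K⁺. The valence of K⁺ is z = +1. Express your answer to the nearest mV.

E = (61.5/z) · log₁₀([K⁺]_out/[K⁺]_in) with z = +1.
= (61.5/1) · log₁₀(2.72/115) = 61.50 · log₁₀(0.02365)
= 61.50 · (-1.6261) = -100.01 mV

-100 mV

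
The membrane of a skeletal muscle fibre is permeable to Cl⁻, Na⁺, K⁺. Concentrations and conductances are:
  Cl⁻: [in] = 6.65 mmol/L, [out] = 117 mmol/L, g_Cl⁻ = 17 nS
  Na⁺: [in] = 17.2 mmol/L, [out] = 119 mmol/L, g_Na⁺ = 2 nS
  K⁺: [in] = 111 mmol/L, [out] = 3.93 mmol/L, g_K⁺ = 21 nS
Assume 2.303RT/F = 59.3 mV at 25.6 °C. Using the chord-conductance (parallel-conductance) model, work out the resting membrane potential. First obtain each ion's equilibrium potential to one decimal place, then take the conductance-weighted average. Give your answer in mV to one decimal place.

E_Cl⁻ = (59.3/-1)·log₁₀(117/6.65) = -73.9 mV
E_Na⁺ = (59.3/1)·log₁₀(119/17.2) = 49.8 mV
E_K⁺ = (59.3/1)·log₁₀(3.93/111) = -86.0 mV
Vm = (Σ gᵢEᵢ)/(Σ gᵢ) = (17·-73.9 + 2·49.8 + 21·-86.0) / (17 + 2 + 21)
= -2962.70 / 40 = -74.07 mV

-74.1 mV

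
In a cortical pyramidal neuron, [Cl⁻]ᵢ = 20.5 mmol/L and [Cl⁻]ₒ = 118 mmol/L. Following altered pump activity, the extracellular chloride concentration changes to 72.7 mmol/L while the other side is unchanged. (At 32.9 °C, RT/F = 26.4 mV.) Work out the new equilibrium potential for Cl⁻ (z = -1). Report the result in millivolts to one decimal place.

-33.4 mV

After the shift: [Cl⁻]_out = 72.7, [Cl⁻]_in = 20.5 mmol/L.
E_new = (26.4/-1)·ln(72.7/20.5) = -26.40 · (1.2659) = -33.42 mV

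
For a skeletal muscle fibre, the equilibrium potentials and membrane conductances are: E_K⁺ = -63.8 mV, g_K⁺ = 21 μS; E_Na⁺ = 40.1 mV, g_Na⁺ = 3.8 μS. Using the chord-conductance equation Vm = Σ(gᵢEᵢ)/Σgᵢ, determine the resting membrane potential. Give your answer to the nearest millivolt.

-48 mV

Σ gᵢEᵢ = 21·(-63.8) + 3.8·(40.1) = -1187.42
Σ gᵢ = 21 + 3.8 = 24.8
Vm = -1187.42 / 24.8 = -47.88 mV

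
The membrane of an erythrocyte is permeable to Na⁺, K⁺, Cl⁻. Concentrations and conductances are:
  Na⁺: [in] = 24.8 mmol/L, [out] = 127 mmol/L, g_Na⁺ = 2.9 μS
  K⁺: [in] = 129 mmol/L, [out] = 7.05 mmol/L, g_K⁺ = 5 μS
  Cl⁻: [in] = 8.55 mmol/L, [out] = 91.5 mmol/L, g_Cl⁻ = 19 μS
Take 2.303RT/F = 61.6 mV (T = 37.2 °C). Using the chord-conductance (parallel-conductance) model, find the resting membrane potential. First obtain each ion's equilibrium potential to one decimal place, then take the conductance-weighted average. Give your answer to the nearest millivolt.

E_Na⁺ = (61.6/1)·log₁₀(127/24.8) = 43.7 mV
E_K⁺ = (61.6/1)·log₁₀(7.05/129) = -77.8 mV
E_Cl⁻ = (61.6/-1)·log₁₀(91.5/8.55) = -63.4 mV
Vm = (Σ gᵢEᵢ)/(Σ gᵢ) = (2.9·43.7 + 5·-77.8 + 19·-63.4) / (2.9 + 5 + 19)
= -1466.87 / 26.9 = -54.53 mV

-55 mV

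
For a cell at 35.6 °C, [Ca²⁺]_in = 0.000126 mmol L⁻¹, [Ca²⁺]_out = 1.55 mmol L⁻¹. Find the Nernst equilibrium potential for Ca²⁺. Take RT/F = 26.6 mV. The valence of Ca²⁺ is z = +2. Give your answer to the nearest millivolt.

E = (26.6/z) · ln([Ca²⁺]_out/[Ca²⁺]_in) with z = +2.
= (26.6/2) · ln(1.55/0.000126) = 13.30 · ln(1.23e+04)
= 13.30 · (9.4175) = 125.25 mV

125 mV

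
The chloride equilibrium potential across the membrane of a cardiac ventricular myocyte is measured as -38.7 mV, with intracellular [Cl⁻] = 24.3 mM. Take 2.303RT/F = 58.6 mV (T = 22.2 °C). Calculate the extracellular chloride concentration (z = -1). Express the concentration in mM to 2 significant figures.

Nernst: E = (58.6/-1) · log₁₀([out]/[in]), so log₁₀([out]/[in]) = -38.7 × -1 / 58.6 = 0.6604.
[out]/[in] = 10^(0.6604) = 4.575.
[out] = 4.575 × 24.3 = 111.2 mM.

110 mM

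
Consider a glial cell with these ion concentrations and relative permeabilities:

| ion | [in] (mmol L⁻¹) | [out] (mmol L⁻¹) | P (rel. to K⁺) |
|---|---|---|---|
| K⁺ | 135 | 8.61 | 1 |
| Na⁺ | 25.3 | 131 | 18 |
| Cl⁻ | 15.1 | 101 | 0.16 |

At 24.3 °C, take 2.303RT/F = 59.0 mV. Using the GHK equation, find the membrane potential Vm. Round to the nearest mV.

35 mV

Vm = 59.0 · log₁₀[(Σ P·[cation]ₒ + Σ P·[anion]ᵢ) / (Σ P·[cation]ᵢ + Σ P·[anion]ₒ)]
Numerator = 1×8.61 + 18×131 + 0.16×15.1 = 2369
Denominator = 1×135 + 18×25.3 + 0.16×101 = 606.6
Vm = 59.0 · log₁₀(3.9057) = 59.0 × (0.5917) = 34.91 mV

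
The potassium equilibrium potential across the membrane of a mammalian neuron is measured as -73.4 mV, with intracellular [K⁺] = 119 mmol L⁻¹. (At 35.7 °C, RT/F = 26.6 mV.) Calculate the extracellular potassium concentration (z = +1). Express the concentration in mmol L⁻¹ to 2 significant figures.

Nernst: E = (26.6/1) · ln([out]/[in]), so ln([out]/[in]) = -73.4 × 1 / 26.6 = -2.7594.
[out]/[in] = e^(-2.7594) = 0.06333.
[out] = 0.06333 × 119 = 7.536 mmol L⁻¹.

7.5 mmol L⁻¹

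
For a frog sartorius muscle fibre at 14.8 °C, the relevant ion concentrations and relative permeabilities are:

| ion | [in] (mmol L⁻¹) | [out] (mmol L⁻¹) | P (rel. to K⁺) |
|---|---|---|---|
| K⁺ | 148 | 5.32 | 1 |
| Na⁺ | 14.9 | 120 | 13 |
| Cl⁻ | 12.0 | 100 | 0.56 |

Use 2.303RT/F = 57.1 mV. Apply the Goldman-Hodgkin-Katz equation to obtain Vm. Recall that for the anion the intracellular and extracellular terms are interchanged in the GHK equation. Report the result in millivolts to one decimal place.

34.1 mV

Vm = 57.1 · log₁₀[(Σ P·[cation]ₒ + Σ P·[anion]ᵢ) / (Σ P·[cation]ᵢ + Σ P·[anion]ₒ)]
Numerator = 1×5.32 + 13×120 + 0.56×12.0 = 1572
Denominator = 1×148 + 13×14.9 + 0.56×100 = 397.7
Vm = 57.1 · log₁₀(3.9528) = 57.1 × (0.5969) = 34.08 mV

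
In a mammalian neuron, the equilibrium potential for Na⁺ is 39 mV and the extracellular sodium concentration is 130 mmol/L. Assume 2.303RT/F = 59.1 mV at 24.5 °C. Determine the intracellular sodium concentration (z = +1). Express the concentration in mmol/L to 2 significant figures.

28 mmol/L

Nernst: E = (59.1/1) · log₁₀([out]/[in]), so log₁₀([out]/[in]) = 39.0 × 1 / 59.1 = 0.6599.
[out]/[in] = 10^(0.6599) = 4.57.
[in] = 130 / 4.57 = 28.45 mmol/L.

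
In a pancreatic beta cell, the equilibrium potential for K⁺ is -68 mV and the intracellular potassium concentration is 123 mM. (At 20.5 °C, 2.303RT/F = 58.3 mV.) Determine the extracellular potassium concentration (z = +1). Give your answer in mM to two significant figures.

8.4 mM

Nernst: E = (58.3/1) · log₁₀([out]/[in]), so log₁₀([out]/[in]) = -68.0 × 1 / 58.3 = -1.1664.
[out]/[in] = 10^(-1.1664) = 0.06817.
[out] = 0.06817 × 123 = 8.385 mM.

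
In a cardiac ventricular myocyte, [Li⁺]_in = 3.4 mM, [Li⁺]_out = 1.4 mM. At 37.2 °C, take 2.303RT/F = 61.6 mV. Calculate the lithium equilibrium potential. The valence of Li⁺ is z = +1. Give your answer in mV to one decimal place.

-23.7 mV

E = (61.6/z) · log₁₀([Li⁺]_out/[Li⁺]_in) with z = +1.
= (61.6/1) · log₁₀(1.4/3.4) = 61.60 · log₁₀(0.4118)
= 61.60 · (-0.3854) = -23.74 mV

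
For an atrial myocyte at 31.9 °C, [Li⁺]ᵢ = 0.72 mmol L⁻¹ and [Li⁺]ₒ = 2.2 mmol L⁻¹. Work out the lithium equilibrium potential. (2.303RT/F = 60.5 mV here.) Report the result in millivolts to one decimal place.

E = (60.5/z) · log₁₀([Li⁺]_out/[Li⁺]_in) with z = +1.
= (60.5/1) · log₁₀(2.2/0.72) = 60.50 · log₁₀(3.056)
= 60.50 · (0.4851) = 29.35 mV

29.3 mV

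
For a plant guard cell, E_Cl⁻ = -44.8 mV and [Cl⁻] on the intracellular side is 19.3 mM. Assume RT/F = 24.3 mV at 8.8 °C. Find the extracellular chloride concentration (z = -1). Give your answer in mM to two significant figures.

120 mM

Nernst: E = (24.3/-1) · ln([out]/[in]), so ln([out]/[in]) = -44.8 × -1 / 24.3 = 1.8436.
[out]/[in] = e^(1.8436) = 6.319.
[out] = 6.319 × 19.3 = 122 mM.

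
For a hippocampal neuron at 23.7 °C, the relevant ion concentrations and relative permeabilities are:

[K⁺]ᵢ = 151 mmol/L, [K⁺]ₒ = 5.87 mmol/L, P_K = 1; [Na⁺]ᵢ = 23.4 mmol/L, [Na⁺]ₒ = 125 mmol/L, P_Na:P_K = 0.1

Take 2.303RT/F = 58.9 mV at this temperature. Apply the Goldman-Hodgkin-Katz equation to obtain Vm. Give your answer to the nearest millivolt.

Vm = 58.9 · log₁₀[(Σ P·[cation]ₒ + Σ P·[anion]ᵢ) / (Σ P·[cation]ᵢ + Σ P·[anion]ₒ)]
Numerator = 1×5.87 + 0.1×125 = 18.37
Denominator = 1×151 + 0.1×23.4 = 153.3
Vm = 58.9 · log₁₀(0.1198) = 58.9 × (-0.9215) = -54.28 mV

-54 mV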